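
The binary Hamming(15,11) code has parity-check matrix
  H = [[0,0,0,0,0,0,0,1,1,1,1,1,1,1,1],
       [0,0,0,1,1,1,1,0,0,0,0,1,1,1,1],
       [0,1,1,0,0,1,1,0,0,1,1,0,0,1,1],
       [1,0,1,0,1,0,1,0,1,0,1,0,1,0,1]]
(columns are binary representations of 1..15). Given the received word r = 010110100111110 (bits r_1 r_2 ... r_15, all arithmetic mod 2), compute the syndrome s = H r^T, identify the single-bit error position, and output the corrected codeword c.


s = (1, 0, 1, 0)^T, error position = 10, corrected codeword c = 010110100011110

Compute s = H r^T mod 2 one row at a time:
  s_1 = 0 + 0 + 1 + 1 + 1 + 1 + 1 + 0 = 5 ≡ 1 (mod 2).
  s_2 = 1 + 1 + 0 + 1 + 1 + 1 + 1 + 0 = 6 ≡ 0 (mod 2).
  s_3 = 1 + 0 + 0 + 1 + 1 + 1 + 1 + 0 = 5 ≡ 1 (mod 2).
  s_4 = 0 + 0 + 1 + 1 + 0 + 1 + 1 + 0 = 4 ≡ 0 (mod 2).
s = (1, 0, 1, 0)^T — this equals column 10 of H (binary 1010), so error is at position 10.
Correct: flip bit 10 of r = 010110100111110 to get c = 010110100011110.


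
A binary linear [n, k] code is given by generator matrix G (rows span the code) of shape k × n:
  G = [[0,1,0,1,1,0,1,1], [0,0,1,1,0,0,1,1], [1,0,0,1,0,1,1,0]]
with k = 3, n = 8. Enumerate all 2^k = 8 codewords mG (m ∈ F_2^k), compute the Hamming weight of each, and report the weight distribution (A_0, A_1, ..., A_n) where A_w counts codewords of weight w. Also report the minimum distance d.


Weight distribution: A_0 = 1, A_3 = 1, A_4 = 3, A_5 = 2, A_7 = 1. Minimum distance d = 3.

Enumerate all 2^3 = 8 messages m ∈ F_2^3.
For each, compute codeword c = mG in F_2^8, then tally its weight.
  m = 000 → c = 00000000, weight = 0.
  m = 100 → c = 01011011, weight = 5.
  m = 010 → c = 00110011, weight = 4.
  m = 110 → c = 01101000, weight = 3.
  m = 001 → c = 10010110, weight = 4.
  m = 101 → c = 11001101, weight = 5.
  m = 011 → c = 10100101, weight = 4.
  m = 111 → c = 11111110, weight = 7.
Tally weights:
  weight 0: 1 codewords.
  weight 3: 1 codewords.
  weight 4: 3 codewords.
  weight 5: 2 codewords.
  weight 7: 1 codewords.
Minimum distance d = smallest w > 0 with A_w > 0 = 3.
Sanity: Σ A_w = 8 = 2^3 = 8 ✓.


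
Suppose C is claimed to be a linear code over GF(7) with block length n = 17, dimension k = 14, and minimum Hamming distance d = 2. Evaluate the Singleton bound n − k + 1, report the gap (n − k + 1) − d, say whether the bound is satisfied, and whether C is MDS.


Singleton RHS = n − k + 1 = 4, slack = 2, bound satisfied, not MDS.

Singleton bound: d ≤ n − k + 1.
Here n = 17, k = 14, so n − k + 1 = 4.
Given d = 2, check d ≤ 4: YES.
Slack = (n − k + 1) − d = 2.
The code is NOT MDS (slack = 2 > 0).
Description: the claimed parameters are [17, 14, 2]_7; such a code would be non-MDS.


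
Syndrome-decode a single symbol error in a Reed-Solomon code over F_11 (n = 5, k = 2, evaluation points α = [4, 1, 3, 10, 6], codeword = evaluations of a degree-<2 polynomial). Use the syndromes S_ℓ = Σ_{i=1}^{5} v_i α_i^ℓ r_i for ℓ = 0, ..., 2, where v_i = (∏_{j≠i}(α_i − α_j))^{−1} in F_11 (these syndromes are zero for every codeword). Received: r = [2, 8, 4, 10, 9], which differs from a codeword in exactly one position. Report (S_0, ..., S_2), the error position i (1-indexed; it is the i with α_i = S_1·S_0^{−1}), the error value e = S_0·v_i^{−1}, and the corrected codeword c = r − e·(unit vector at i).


S = (4, 7, 4), error at position 4, error magnitude e = 9, c = [2, 8, 4, 1, 9].

Step 1: column multipliers v_i = (∏_{j≠i}(α_i − α_j))^{−1} mod 11.
  i = 1 (α = 4): (4−1)(4−3)(4−10)(4−6) = 3·1·(−6)·(−2) = 36 ≡ 3, so v_1 = 3^{−1} = 4 (mod 11).
  i = 2 (α = 1): (1−4)(1−3)(1−10)(1−6) = (−3)·(−2)·(−9)·(−5) = 270 ≡ 6, so v_2 = 6^{−1} = 2 (mod 11).
  i = 3 (α = 3): (3−4)(3−1)(3−10)(3−6) = (−1)·2·(−7)·(−3) = −42 ≡ 2, so v_3 = 2^{−1} = 6 (mod 11).
  i = 4 (α = 10): (10−4)(10−1)(10−3)(10−6) = 6·9·7·4 = 1512 ≡ 5, so v_4 = 5^{−1} = 9 (mod 11).
  i = 5 (α = 6): (6−4)(6−1)(6−3)(6−10) = 2·5·3·(−4) = −120 ≡ 1, so v_5 = 1^{−1} = 1 (mod 11).
  v = [4, 2, 6, 9, 1].
Step 2: syndromes of r = [2, 8, 4, 10, 9] (all sums mod 11).
  S_0 = Σ v_i r_i = 4·2 + 2·8 + 6·4 + 9·10 + 1·9 = 147 ≡ 4.
  S_1 = Σ v_i α_i r_i = 4·4·2 + 2·1·8 + 6·3·4 + 9·10·10 + 1·6·9 = 1074 ≡ 7.
  α_i^2 mod 11 = [5, 1, 9, 1, 3].
  S_2 = Σ v_i α_i^2 r_i = 4·5·2 + 2·1·8 + 6·9·4 + 9·1·10 + 1·3·9 = 389 ≡ 4.
  S = (4, 7, 4) ≠ 0, so r is not a codeword (an error is present).
Step 3: locate the error. For a single error e at position i, S_ℓ = v_i·e·α_i^ℓ, so α_err = S_1/S_0.
  S_0^{−1} = 4^{−1} = 3 (mod 11), so α_err = 7·3 = 21 ≡ 10 = α_4. Error position i = 4.
  Consistency check: S_2/S_1 = 4·8 = 32 ≡ 10 = α_err ✓ (single-error assumption holds).
Step 4: error magnitude e = S_0/v_4 = S_0·∏_{j≠4}(α_4 − α_j) = 4·5 = 20 ≡ 9 (mod 11).
Step 5: correct position 4: c_4 = r_4 − e = 10 − 9 ≡ 1 (mod 11). Hence c = [2, 8, 4, 1, 9].
  Check: interpolating c through the α_i gives m(x) = 10 + 9·x (degree < 2) with m(α_i) = c_i for every i, so c is indeed a codeword.


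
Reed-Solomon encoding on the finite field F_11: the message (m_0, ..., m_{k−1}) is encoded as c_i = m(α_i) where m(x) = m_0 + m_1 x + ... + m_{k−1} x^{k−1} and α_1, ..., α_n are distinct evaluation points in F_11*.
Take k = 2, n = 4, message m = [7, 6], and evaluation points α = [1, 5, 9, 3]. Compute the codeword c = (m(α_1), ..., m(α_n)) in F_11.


c = [2, 4, 6, 3]

Message polynomial: m(x) = 7 + 6·x (mod 11).
For each evaluation point α_i, compute m(α_i) mod 11:
  α_1 = 1: Horner steps 6 → 2, so m(1) = 2.
  α_2 = 5: Horner steps 6 → 4, so m(5) = 4.
  α_3 = 9: Horner steps 6 → 6, so m(9) = 6.
  α_4 = 3: Horner steps 6 → 3, so m(3) = 3.
Codeword c = [2, 4, 6, 3] ∈ F_11^4.


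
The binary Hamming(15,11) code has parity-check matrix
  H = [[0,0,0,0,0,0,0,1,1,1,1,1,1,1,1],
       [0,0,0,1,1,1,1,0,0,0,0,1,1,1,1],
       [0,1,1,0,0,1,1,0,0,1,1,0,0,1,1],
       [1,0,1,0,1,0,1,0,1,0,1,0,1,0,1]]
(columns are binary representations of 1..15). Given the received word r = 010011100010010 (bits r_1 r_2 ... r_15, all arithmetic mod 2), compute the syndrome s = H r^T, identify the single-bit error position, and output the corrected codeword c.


s = (0, 0, 1, 1)^T, error position = 3, corrected codeword c = 011011100010010

Compute s = H r^T mod 2 one row at a time:
  s_1 = 0 + 0 + 0 + 1 + 0 + 0 + 1 + 0 = 2 ≡ 0 (mod 2).
  s_2 = 0 + 1 + 1 + 1 + 0 + 0 + 1 + 0 = 4 ≡ 0 (mod 2).
  s_3 = 1 + 0 + 1 + 1 + 0 + 1 + 1 + 0 = 5 ≡ 1 (mod 2).
  s_4 = 0 + 0 + 1 + 1 + 0 + 1 + 0 + 0 = 3 ≡ 1 (mod 2).
s = (0, 0, 1, 1)^T — this equals column 3 of H (binary 0011), so error is at position 3.
Correct: flip bit 3 of r = 010011100010010 to get c = 011011100010010.


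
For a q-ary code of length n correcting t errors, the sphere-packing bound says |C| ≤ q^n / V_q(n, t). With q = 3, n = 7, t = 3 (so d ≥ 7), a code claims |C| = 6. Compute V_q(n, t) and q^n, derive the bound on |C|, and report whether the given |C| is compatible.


V_q(n, t) = 379, q^n = 2187, Hamming bound = 5, |C| = 6 > bound (violated).

Step 1: Compute V_q(n, t) = Σ_{j=0}^3 C(n, j) (q−1)^j.
  j = 0: C(7,0)·(2)^0 = 1·1 = 1.
  j = 1: C(7,1)·(2)^1 = 7·2 = 14.
  j = 2: C(7,2)·(2)^2 = 21·4 = 84.
  j = 3: C(7,3)·(2)^3 = 35·8 = 280.
  V_q(n, t) = 1 + 14 + 84 + 280 = 379.
Step 2: q^n = 3^7 = 2187.
Step 3: Hamming bound ⌊q^n / V_q(n,t)⌋ = ⌊2187/379⌋ = 5.
Step 4: Compare |C| = 6 to 5: violated.
The claimed |C| lies above the Hamming bound, so no 3-ary code of length 7 with d ≥ 7 can have 6 codewords.


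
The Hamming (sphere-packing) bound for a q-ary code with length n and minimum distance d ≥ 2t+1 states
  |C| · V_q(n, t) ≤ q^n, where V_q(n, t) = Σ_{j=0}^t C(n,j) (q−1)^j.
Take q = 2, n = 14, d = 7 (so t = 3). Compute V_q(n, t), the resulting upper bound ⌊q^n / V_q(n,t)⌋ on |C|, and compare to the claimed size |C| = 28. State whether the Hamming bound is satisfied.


V_q(n, t) = 470, q^n = 16384, Hamming bound = 34, |C| = 28 ≤ bound (satisfied).

Step 1: Compute V_q(n, t) = Σ_{j=0}^3 C(n, j) (q−1)^j.
  j = 0: C(14,0)·(1)^0 = 1·1 = 1.
  j = 1: C(14,1)·(1)^1 = 14·1 = 14.
  j = 2: C(14,2)·(1)^2 = 91·1 = 91.
  j = 3: C(14,3)·(1)^3 = 364·1 = 364.
  V_q(n, t) = 1 + 14 + 91 + 364 = 470.
Step 2: q^n = 2^14 = 16384.
Step 3: Hamming bound ⌊q^n / V_q(n,t)⌋ = ⌊16384/470⌋ = 34.
Step 4: Compare |C| = 28 to 34: satisfied.
The claimed |C| lies below the Hamming bound.


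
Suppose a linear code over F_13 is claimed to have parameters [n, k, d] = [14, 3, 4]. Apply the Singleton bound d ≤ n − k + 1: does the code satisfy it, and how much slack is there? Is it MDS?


Singleton RHS = n − k + 1 = 12, slack = 8, bound satisfied, not MDS.

Singleton bound: d ≤ n − k + 1.
Here n = 14, k = 3, so n − k + 1 = 12.
Given d = 4, check d ≤ 12: YES.
Slack = (n − k + 1) − d = 8.
The code is NOT MDS (slack = 8 > 0).
Description: the claimed parameters are [14, 3, 4]_13; such a code would be non-MDS.


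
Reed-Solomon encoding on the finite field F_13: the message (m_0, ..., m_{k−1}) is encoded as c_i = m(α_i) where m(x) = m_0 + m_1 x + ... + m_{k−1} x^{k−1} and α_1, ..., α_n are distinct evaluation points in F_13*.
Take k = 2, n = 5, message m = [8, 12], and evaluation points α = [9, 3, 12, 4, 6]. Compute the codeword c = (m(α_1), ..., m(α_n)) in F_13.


c = [12, 5, 9, 4, 2]

Message polynomial: m(x) = 8 + 12·x (mod 13).
For each evaluation point α_i, compute m(α_i) mod 13:
  α_1 = 9: Horner steps 12 → 12, so m(9) = 12.
  α_2 = 3: Horner steps 12 → 5, so m(3) = 5.
  α_3 = 12: Horner steps 12 → 9, so m(12) = 9.
  α_4 = 4: Horner steps 12 → 4, so m(4) = 4.
  α_5 = 6: Horner steps 12 → 2, so m(6) = 2.
Codeword c = [12, 5, 9, 4, 2] ∈ F_13^5.


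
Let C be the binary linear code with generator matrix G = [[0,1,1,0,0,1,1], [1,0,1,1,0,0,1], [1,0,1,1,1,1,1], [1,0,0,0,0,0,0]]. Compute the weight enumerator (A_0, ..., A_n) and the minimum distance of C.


Weight distribution: A_0 = 1, A_1 = 1, A_2 = 1, A_3 = 4, A_4 = 5, A_5 = 3, A_6 = 1. Minimum distance d = 1.

Enumerate all 2^4 = 16 messages m ∈ F_2^4.
For each, compute codeword c = mG in F_2^7, then tally its weight.
  m = 0000 → c = 0000000, weight = 0.
  m = 1000 → c = 0110011, weight = 4.
  m = 0100 → c = 1011001, weight = 4.
  m = 1100 → c = 1101010, weight = 4.
  m = 0010 → c = 1011111, weight = 6.
  m = 1010 → c = 1101100, weight = 4.
  m = 0110 → c = 0000110, weight = 2.
  m = 1110 → c = 0110101, weight = 4.
  m = 0001 → c = 1000000, weight = 1.
  m = 1001 → c = 1110011, weight = 5.
  m = 0101 → c = 0011001, weight = 3.
  m = 1101 → c = 0101010, weight = 3.
  m = 0011 → c = 0011111, weight = 5.
  m = 1011 → c = 0101100, weight = 3.
  m = 0111 → c = 1000110, weight = 3.
  m = 1111 → c = 1110101, weight = 5.
Tally weights:
  weight 0: 1 codewords.
  weight 1: 1 codewords.
  weight 2: 1 codewords.
  weight 3: 4 codewords.
  weight 4: 5 codewords.
  weight 5: 3 codewords.
  weight 6: 1 codewords.
Minimum distance d = smallest w > 0 with A_w > 0 = 1.
Sanity: Σ A_w = 16 = 2^4 = 16 ✓.


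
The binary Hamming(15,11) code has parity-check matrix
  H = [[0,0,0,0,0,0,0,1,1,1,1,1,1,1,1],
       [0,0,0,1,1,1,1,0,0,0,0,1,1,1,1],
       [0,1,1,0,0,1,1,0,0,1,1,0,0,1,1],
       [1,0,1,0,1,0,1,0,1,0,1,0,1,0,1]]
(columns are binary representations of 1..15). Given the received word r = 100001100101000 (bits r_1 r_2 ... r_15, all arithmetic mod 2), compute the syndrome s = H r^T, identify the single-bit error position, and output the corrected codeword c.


s = (0, 1, 1, 0)^T, error position = 6, corrected codeword c = 100000100101000

Compute s = H r^T mod 2 one row at a time:
  s_1 = 0 + 0 + 1 + 0 + 1 + 0 + 0 + 0 = 2 ≡ 0 (mod 2).
  s_2 = 0 + 0 + 1 + 1 + 1 + 0 + 0 + 0 = 3 ≡ 1 (mod 2).
  s_3 = 0 + 0 + 1 + 1 + 1 + 0 + 0 + 0 = 3 ≡ 1 (mod 2).
  s_4 = 1 + 0 + 0 + 1 + 0 + 0 + 0 + 0 = 2 ≡ 0 (mod 2).
s = (0, 1, 1, 0)^T — this equals column 6 of H (binary 0110), so error is at position 6.
Correct: flip bit 6 of r = 100001100101000 to get c = 100000100101000.


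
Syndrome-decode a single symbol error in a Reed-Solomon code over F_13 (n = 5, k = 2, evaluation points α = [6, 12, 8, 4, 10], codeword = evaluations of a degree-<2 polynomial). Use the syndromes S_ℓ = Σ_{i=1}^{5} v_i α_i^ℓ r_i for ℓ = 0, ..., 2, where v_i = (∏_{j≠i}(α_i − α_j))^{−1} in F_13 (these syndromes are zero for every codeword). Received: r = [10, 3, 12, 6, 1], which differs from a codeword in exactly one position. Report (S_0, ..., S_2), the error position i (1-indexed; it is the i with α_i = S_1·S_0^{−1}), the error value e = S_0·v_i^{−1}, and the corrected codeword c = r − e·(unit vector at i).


S = (9, 10, 1), error at position 4, error magnitude e = 11, c = [10, 3, 12, 8, 1].

Step 1: column multipliers v_i = (∏_{j≠i}(α_i − α_j))^{−1} mod 13.
  i = 1 (α = 6): (6−12)(6−8)(6−4)(6−10) = (−6)·(−2)·2·(−4) = −96 ≡ 8, so v_1 = 8^{−1} = 5 (mod 13).
  i = 2 (α = 12): (12−6)(12−8)(12−4)(12−10) = 6·4·8·2 = 384 ≡ 7, so v_2 = 7^{−1} = 2 (mod 13).
  i = 3 (α = 8): (8−6)(8−12)(8−4)(8−10) = 2·(−4)·4·(−2) = 64 ≡ 12, so v_3 = 12^{−1} = 12 (mod 13).
  i = 4 (α = 4): (4−6)(4−12)(4−8)(4−10) = (−2)·(−8)·(−4)·(−6) = 384 ≡ 7, so v_4 = 7^{−1} = 2 (mod 13).
  i = 5 (α = 10): (10−6)(10−12)(10−8)(10−4) = 4·(−2)·2·6 = −96 ≡ 8, so v_5 = 8^{−1} = 5 (mod 13).
  v = [5, 2, 12, 2, 5].
Step 2: syndromes of r = [10, 3, 12, 6, 1] (all sums mod 13).
  S_0 = Σ v_i r_i = 5·10 + 2·3 + 12·12 + 2·6 + 5·1 = 217 ≡ 9.
  S_1 = Σ v_i α_i r_i = 5·6·10 + 2·12·3 + 12·8·12 + 2·4·6 + 5·10·1 = 1622 ≡ 10.
  α_i^2 mod 13 = [10, 1, 12, 3, 9].
  S_2 = Σ v_i α_i^2 r_i = 5·10·10 + 2·1·3 + 12·12·12 + 2·3·6 + 5·9·1 = 2315 ≡ 1.
  S = (9, 10, 1) ≠ 0, so r is not a codeword (an error is present).
Step 3: locate the error. For a single error e at position i, S_ℓ = v_i·e·α_i^ℓ, so α_err = S_1/S_0.
  S_0^{−1} = 9^{−1} = 3 (mod 13), so α_err = 10·3 = 30 ≡ 4 = α_4. Error position i = 4.
  Consistency check: S_2/S_1 = 1·4 = 4 ≡ 4 = α_err ✓ (single-error assumption holds).
Step 4: error magnitude e = S_0/v_4 = S_0·∏_{j≠4}(α_4 − α_j) = 9·7 = 63 ≡ 11 (mod 13).
Step 5: correct position 4: c_4 = r_4 − e = 6 − 11 ≡ 8 (mod 13). Hence c = [10, 3, 12, 8, 1].
  Check: interpolating c through the α_i gives m(x) = 4 + 1·x (degree < 2) with m(α_i) = c_i for every i, so c is indeed a codeword.


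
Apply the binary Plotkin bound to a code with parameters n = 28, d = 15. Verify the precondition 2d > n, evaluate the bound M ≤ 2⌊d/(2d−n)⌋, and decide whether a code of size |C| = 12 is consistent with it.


Plotkin bound M ≤ 14; given |C| = 12 ≤ bound (satisfied).

Check applicability: 2d = 30, n = 28.
2d − n = 2 > 0, so Plotkin applies.
Compute d/(2d−n) = 15/2 ≈ 7.5000.
⌊d/(2d−n)⌋ = 7.
Plotkin bound: M ≤ 2·7 = 14.
Given |C| = 12, check: satisfied.
This |C| is below the Plotkin bound.


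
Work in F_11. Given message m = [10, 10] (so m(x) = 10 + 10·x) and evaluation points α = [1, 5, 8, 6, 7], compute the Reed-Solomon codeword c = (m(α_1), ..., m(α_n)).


c = [9, 5, 2, 4, 3]

Message polynomial: m(x) = 10 + 10·x (mod 11).
For each evaluation point α_i, compute m(α_i) mod 11:
  α_1 = 1: Horner steps 10 → 9, so m(1) = 9.
  α_2 = 5: Horner steps 10 → 5, so m(5) = 5.
  α_3 = 8: Horner steps 10 → 2, so m(8) = 2.
  α_4 = 6: Horner steps 10 → 4, so m(6) = 4.
  α_5 = 7: Horner steps 10 → 3, so m(7) = 3.
Codeword c = [9, 5, 2, 4, 3] ∈ F_11^5.


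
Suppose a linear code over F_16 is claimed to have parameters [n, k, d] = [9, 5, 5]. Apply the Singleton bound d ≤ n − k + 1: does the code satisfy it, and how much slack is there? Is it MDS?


Singleton RHS = n − k + 1 = 5, slack = 0, bound satisfied, MDS.

Singleton bound: d ≤ n − k + 1.
Here n = 9, k = 5, so n − k + 1 = 5.
Given d = 5, check d ≤ 5: YES.
Slack = (n − k + 1) − d = 0.
The code is MDS (slack = 0).
Description: the claimed parameters are [9, 5, 5]_16; such a code would be MDS (meets Singleton bound).


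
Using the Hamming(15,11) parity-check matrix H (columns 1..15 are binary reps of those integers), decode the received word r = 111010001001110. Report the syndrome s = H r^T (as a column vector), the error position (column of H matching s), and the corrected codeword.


s = (0, 0, 1, 1)^T, error position = 3, corrected codeword c = 110010001001110

Compute s = H r^T mod 2 one row at a time:
  s_1 = 0 + 1 + 0 + 0 + 1 + 1 + 1 + 0 = 4 ≡ 0 (mod 2).
  s_2 = 0 + 1 + 0 + 0 + 1 + 1 + 1 + 0 = 4 ≡ 0 (mod 2).
  s_3 = 1 + 1 + 0 + 0 + 0 + 0 + 1 + 0 = 3 ≡ 1 (mod 2).
  s_4 = 1 + 1 + 1 + 0 + 1 + 0 + 1 + 0 = 5 ≡ 1 (mod 2).
s = (0, 0, 1, 1)^T — this equals column 3 of H (binary 0011), so error is at position 3.
Correct: flip bit 3 of r = 111010001001110 to get c = 110010001001110.


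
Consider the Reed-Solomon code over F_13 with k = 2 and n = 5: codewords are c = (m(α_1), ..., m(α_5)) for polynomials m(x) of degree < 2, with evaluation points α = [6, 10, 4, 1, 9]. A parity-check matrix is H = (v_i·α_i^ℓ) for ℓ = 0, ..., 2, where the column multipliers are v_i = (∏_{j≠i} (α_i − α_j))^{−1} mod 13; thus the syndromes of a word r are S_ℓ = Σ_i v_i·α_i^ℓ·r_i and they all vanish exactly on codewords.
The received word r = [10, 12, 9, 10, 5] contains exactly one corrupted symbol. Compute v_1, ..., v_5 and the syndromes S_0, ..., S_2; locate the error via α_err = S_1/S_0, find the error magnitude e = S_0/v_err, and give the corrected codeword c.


S = (9, 9, 9), error at position 4, error magnitude e = 9, c = [10, 12, 9, 1, 5].

Step 1: column multipliers v_i = (∏_{j≠i}(α_i − α_j))^{−1} mod 13.
  i = 1 (α = 6): (6−10)(6−4)(6−1)(6−9) = (−4)·2·5·(−3) = 120 ≡ 3, so v_1 = 3^{−1} = 9 (mod 13).
  i = 2 (α = 10): (10−6)(10−4)(10−1)(10−9) = 4·6·9·1 = 216 ≡ 8, so v_2 = 8^{−1} = 5 (mod 13).
  i = 3 (α = 4): (4−6)(4−10)(4−1)(4−9) = (−2)·(−6)·3·(−5) = −180 ≡ 2, so v_3 = 2^{−1} = 7 (mod 13).
  i = 4 (α = 1): (1−6)(1−10)(1−4)(1−9) = (−5)·(−9)·(−3)·(−8) = 1080 ≡ 1, so v_4 = 1^{−1} = 1 (mod 13).
  i = 5 (α = 9): (9−6)(9−10)(9−4)(9−1) = 3·(−1)·5·8 = −120 ≡ 10, so v_5 = 10^{−1} = 4 (mod 13).
  v = [9, 5, 7, 1, 4].
Step 2: syndromes of r = [10, 12, 9, 10, 5] (all sums mod 13).
  S_0 = Σ v_i r_i = 9·10 + 5·12 + 7·9 + 1·10 + 4·5 = 243 ≡ 9.
  S_1 = Σ v_i α_i r_i = 9·6·10 + 5·10·12 + 7·4·9 + 1·1·10 + 4·9·5 = 1582 ≡ 9.
  α_i^2 mod 13 = [10, 9, 3, 1, 3].
  S_2 = Σ v_i α_i^2 r_i = 9·10·10 + 5·9·12 + 7·3·9 + 1·1·10 + 4·3·5 = 1699 ≡ 9.
  S = (9, 9, 9) ≠ 0, so r is not a codeword (an error is present).
Step 3: locate the error. For a single error e at position i, S_ℓ = v_i·e·α_i^ℓ, so α_err = S_1/S_0.
  S_0^{−1} = 9^{−1} = 3 (mod 13), so α_err = 9·3 = 27 ≡ 1 = α_4. Error position i = 4.
  Consistency check: S_2/S_1 = 9·3 = 27 ≡ 1 = α_err ✓ (single-error assumption holds).
Step 4: error magnitude e = S_0/v_4 = S_0·∏_{j≠4}(α_4 − α_j) = 9·1 = 9 ≡ 9 (mod 13).
Step 5: correct position 4: c_4 = r_4 − e = 10 − 9 ≡ 1 (mod 13). Hence c = [10, 12, 9, 1, 5].
  Check: interpolating c through the α_i gives m(x) = 7 + 7·x (degree < 2) with m(α_i) = c_i for every i, so c is indeed a codeword.


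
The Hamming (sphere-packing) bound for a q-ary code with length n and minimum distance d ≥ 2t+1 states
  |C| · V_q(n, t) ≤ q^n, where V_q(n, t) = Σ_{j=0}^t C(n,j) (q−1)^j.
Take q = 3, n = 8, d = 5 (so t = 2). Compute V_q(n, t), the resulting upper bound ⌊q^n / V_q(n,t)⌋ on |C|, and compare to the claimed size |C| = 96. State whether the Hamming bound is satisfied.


V_q(n, t) = 129, q^n = 6561, Hamming bound = 50, |C| = 96 > bound (violated).

Step 1: Compute V_q(n, t) = Σ_{j=0}^2 C(n, j) (q−1)^j.
  j = 0: C(8,0)·(2)^0 = 1·1 = 1.
  j = 1: C(8,1)·(2)^1 = 8·2 = 16.
  j = 2: C(8,2)·(2)^2 = 28·4 = 112.
  V_q(n, t) = 1 + 16 + 112 = 129.
Step 2: q^n = 3^8 = 6561.
Step 3: Hamming bound ⌊q^n / V_q(n,t)⌋ = ⌊6561/129⌋ = 50.
Step 4: Compare |C| = 96 to 50: violated.
The claimed |C| lies above the Hamming bound, so no 3-ary code of length 8 with d ≥ 5 can have 96 codewords.


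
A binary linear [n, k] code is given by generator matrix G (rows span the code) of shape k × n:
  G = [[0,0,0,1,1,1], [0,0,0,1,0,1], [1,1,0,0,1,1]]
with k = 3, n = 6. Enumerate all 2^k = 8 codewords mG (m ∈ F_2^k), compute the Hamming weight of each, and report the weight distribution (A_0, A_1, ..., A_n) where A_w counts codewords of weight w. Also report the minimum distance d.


Weight distribution: A_0 = 1, A_1 = 1, A_2 = 1, A_3 = 3, A_4 = 2. Minimum distance d = 1.

Enumerate all 2^3 = 8 messages m ∈ F_2^3.
For each, compute codeword c = mG in F_2^6, then tally its weight.
  m = 000 → c = 000000, weight = 0.
  m = 100 → c = 000111, weight = 3.
  m = 010 → c = 000101, weight = 2.
  m = 110 → c = 000010, weight = 1.
  m = 001 → c = 110011, weight = 4.
  m = 101 → c = 110100, weight = 3.
  m = 011 → c = 110110, weight = 4.
  m = 111 → c = 110001, weight = 3.
Tally weights:
  weight 0: 1 codewords.
  weight 1: 1 codewords.
  weight 2: 1 codewords.
  weight 3: 3 codewords.
  weight 4: 2 codewords.
Minimum distance d = smallest w > 0 with A_w > 0 = 1.
Sanity: Σ A_w = 8 = 2^3 = 8 ✓.


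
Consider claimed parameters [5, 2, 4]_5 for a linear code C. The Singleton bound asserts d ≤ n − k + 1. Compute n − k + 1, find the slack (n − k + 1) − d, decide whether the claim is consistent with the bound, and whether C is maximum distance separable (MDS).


Singleton RHS = n − k + 1 = 4, slack = 0, bound satisfied, MDS.

Singleton bound: d ≤ n − k + 1.
Here n = 5, k = 2, so n − k + 1 = 4.
Given d = 4, check d ≤ 4: YES.
Slack = (n − k + 1) − d = 0.
The code is MDS (slack = 0).
Description: the claimed parameters are [5, 2, 4]_5; such a code would be MDS (meets Singleton bound).


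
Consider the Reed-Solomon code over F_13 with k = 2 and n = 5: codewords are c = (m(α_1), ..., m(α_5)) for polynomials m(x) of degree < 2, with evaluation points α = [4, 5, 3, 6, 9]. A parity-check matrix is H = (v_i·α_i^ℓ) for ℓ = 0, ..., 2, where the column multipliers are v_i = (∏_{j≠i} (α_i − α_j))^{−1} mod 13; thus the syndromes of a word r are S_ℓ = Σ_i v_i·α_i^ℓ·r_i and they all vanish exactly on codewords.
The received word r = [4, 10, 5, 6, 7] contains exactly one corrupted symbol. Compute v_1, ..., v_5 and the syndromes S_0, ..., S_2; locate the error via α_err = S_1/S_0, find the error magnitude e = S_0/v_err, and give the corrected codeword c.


S = (1, 4, 3), error at position 1, error magnitude e = 3, c = [1, 10, 5, 6, 7].

Step 1: column multipliers v_i = (∏_{j≠i}(α_i − α_j))^{−1} mod 13.
  i = 1 (α = 4): (4−5)(4−3)(4−6)(4−9) = (−1)·1·(−2)·(−5) = −10 ≡ 3, so v_1 = 3^{−1} = 9 (mod 13).
  i = 2 (α = 5): (5−4)(5−3)(5−6)(5−9) = 1·2·(−1)·(−4) = 8 ≡ 8, so v_2 = 8^{−1} = 5 (mod 13).
  i = 3 (α = 3): (3−4)(3−5)(3−6)(3−9) = (−1)·(−2)·(−3)·(−6) = 36 ≡ 10, so v_3 = 10^{−1} = 4 (mod 13).
  i = 4 (α = 6): (6−4)(6−5)(6−3)(6−9) = 2·1·3·(−3) = −18 ≡ 8, so v_4 = 8^{−1} = 5 (mod 13).
  i = 5 (α = 9): (9−4)(9−5)(9−3)(9−6) = 5·4·6·3 = 360 ≡ 9, so v_5 = 9^{−1} = 3 (mod 13).
  v = [9, 5, 4, 5, 3].
Step 2: syndromes of r = [4, 10, 5, 6, 7] (all sums mod 13).
  S_0 = Σ v_i r_i = 9·4 + 5·10 + 4·5 + 5·6 + 3·7 = 157 ≡ 1.
  S_1 = Σ v_i α_i r_i = 9·4·4 + 5·5·10 + 4·3·5 + 5·6·6 + 3·9·7 = 823 ≡ 4.
  α_i^2 mod 13 = [3, 12, 9, 10, 3].
  S_2 = Σ v_i α_i^2 r_i = 9·3·4 + 5·12·10 + 4·9·5 + 5·10·6 + 3·3·7 = 1251 ≡ 3.
  S = (1, 4, 3) ≠ 0, so r is not a codeword (an error is present).
Step 3: locate the error. For a single error e at position i, S_ℓ = v_i·e·α_i^ℓ, so α_err = S_1/S_0.
  S_0^{−1} = 1^{−1} = 1 (mod 13), so α_err = 4·1 = 4 ≡ 4 = α_1. Error position i = 1.
  Consistency check: S_2/S_1 = 3·10 = 30 ≡ 4 = α_err ✓ (single-error assumption holds).
Step 4: error magnitude e = S_0/v_1 = S_0·∏_{j≠1}(α_1 − α_j) = 1·3 = 3 ≡ 3 (mod 13).
Step 5: correct position 1: c_1 = r_1 − e = 4 − 3 ≡ 1 (mod 13). Hence c = [1, 10, 5, 6, 7].
  Check: interpolating c through the α_i gives m(x) = 4 + 9·x (degree < 2) with m(α_i) = c_i for every i, so c is indeed a codeword.


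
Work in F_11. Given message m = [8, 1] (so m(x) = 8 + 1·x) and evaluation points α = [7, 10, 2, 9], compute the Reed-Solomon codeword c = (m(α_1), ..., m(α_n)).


c = [4, 7, 10, 6]

Message polynomial: m(x) = 8 + 1·x (mod 11).
For each evaluation point α_i, compute m(α_i) mod 11:
  α_1 = 7: Horner steps 1 → 4, so m(7) = 4.
  α_2 = 10: Horner steps 1 → 7, so m(10) = 7.
  α_3 = 2: Horner steps 1 → 10, so m(2) = 10.
  α_4 = 9: Horner steps 1 → 6, so m(9) = 6.
Codeword c = [4, 7, 10, 6] ∈ F_11^4.


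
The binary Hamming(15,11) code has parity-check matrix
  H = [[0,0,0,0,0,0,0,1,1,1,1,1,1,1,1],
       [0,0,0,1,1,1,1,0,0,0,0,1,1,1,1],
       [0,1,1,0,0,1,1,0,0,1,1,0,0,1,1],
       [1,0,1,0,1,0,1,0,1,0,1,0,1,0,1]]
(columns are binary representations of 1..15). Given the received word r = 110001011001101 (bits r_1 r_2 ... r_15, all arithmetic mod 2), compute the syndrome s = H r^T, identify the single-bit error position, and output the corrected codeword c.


s = (1, 0, 1, 0)^T, error position = 10, corrected codeword c = 110001011101101

Compute s = H r^T mod 2 one row at a time:
  s_1 = 1 + 1 + 0 + 0 + 1 + 1 + 0 + 1 = 5 ≡ 1 (mod 2).
  s_2 = 0 + 0 + 1 + 0 + 1 + 1 + 0 + 1 = 4 ≡ 0 (mod 2).
  s_3 = 1 + 0 + 1 + 0 + 0 + 0 + 0 + 1 = 3 ≡ 1 (mod 2).
  s_4 = 1 + 0 + 0 + 0 + 1 + 0 + 1 + 1 = 4 ≡ 0 (mod 2).
s = (1, 0, 1, 0)^T — this equals column 10 of H (binary 1010), so error is at position 10.
Correct: flip bit 10 of r = 110001011001101 to get c = 110001011101101.


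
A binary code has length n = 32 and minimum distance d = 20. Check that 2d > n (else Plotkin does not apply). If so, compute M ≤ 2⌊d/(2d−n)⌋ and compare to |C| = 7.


Plotkin bound M ≤ 4; given |C| = 7 > bound (violated).

Check applicability: 2d = 40, n = 32.
2d − n = 8 > 0, so Plotkin applies.
Compute d/(2d−n) = 20/8 ≈ 2.5000.
⌊d/(2d−n)⌋ = 2.
Plotkin bound: M ≤ 2·2 = 4.
Given |C| = 7, check: VIOLATED.
This |C| is above the Plotkin bound, so no binary code with n = 32, d = 20 and 7 codewords exists.


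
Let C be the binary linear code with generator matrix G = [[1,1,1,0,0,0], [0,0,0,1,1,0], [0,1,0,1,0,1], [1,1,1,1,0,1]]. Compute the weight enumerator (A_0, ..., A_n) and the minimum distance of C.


Weight distribution: A_0 = 1, A_1 = 1, A_2 = 4, A_3 = 4, A_4 = 3, A_5 = 3. Minimum distance d = 1.

Enumerate all 2^4 = 16 messages m ∈ F_2^4.
For each, compute codeword c = mG in F_2^6, then tally its weight.
  m = 0000 → c = 000000, weight = 0.
  m = 1000 → c = 111000, weight = 3.
  m = 0100 → c = 000110, weight = 2.
  m = 1100 → c = 111110, weight = 5.
  m = 0010 → c = 010101, weight = 3.
  m = 1010 → c = 101101, weight = 4.
  m = 0110 → c = 010011, weight = 3.
  m = 1110 → c = 101011, weight = 4.
  m = 0001 → c = 111101, weight = 5.
  m = 1001 → c = 000101, weight = 2.
  m = 0101 → c = 111011, weight = 5.
  m = 1101 → c = 000011, weight = 2.
  m = 0011 → c = 101000, weight = 2.
  m = 1011 → c = 010000, weight = 1.
  m = 0111 → c = 101110, weight = 4.
  m = 1111 → c = 010110, weight = 3.
Tally weights:
  weight 0: 1 codewords.
  weight 1: 1 codewords.
  weight 2: 4 codewords.
  weight 3: 4 codewords.
  weight 4: 3 codewords.
  weight 5: 3 codewords.
Minimum distance d = smallest w > 0 with A_w > 0 = 1.
Sanity: Σ A_w = 16 = 2^4 = 16 ✓.


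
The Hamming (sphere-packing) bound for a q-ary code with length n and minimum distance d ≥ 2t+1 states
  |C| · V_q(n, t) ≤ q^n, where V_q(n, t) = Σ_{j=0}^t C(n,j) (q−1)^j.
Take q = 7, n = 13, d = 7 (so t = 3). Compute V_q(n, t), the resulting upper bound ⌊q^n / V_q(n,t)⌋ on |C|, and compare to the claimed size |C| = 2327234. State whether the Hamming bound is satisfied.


V_q(n, t) = 64663, q^n = 96889010407, Hamming bound = 1498368, |C| = 2327234 > bound (violated).

Step 1: Compute V_q(n, t) = Σ_{j=0}^3 C(n, j) (q−1)^j.
  j = 0: C(13,0)·(6)^0 = 1·1 = 1.
  j = 1: C(13,1)·(6)^1 = 13·6 = 78.
  j = 2: C(13,2)·(6)^2 = 78·36 = 2808.
  j = 3: C(13,3)·(6)^3 = 286·216 = 61776.
  V_q(n, t) = 1 + 78 + 2808 + 61776 = 64663.
Step 2: q^n = 7^13 = 96889010407.
Step 3: Hamming bound ⌊q^n / V_q(n,t)⌋ = ⌊96889010407/64663⌋ = 1498368.
Step 4: Compare |C| = 2327234 to 1498368: violated.
The claimed |C| lies above the Hamming bound, so no 7-ary code of length 13 with d ≥ 7 can have 2327234 codewords.


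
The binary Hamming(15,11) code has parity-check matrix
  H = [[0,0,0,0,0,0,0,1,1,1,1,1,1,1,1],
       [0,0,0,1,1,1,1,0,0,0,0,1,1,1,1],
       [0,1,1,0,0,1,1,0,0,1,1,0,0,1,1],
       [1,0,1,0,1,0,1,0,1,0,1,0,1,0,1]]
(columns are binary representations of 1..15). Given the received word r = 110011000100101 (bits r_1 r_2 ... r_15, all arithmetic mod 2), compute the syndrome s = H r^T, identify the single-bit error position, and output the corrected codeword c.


s = (1, 0, 0, 0)^T, error position = 8, corrected codeword c = 110011010100101

Compute s = H r^T mod 2 one row at a time:
  s_1 = 0 + 0 + 1 + 0 + 0 + 1 + 0 + 1 = 3 ≡ 1 (mod 2).
  s_2 = 0 + 1 + 1 + 0 + 0 + 1 + 0 + 1 = 4 ≡ 0 (mod 2).
  s_3 = 1 + 0 + 1 + 0 + 1 + 0 + 0 + 1 = 4 ≡ 0 (mod 2).
  s_4 = 1 + 0 + 1 + 0 + 0 + 0 + 1 + 1 = 4 ≡ 0 (mod 2).
s = (1, 0, 0, 0)^T — this equals column 8 of H (binary 1000), so error is at position 8.
Correct: flip bit 8 of r = 110011000100101 to get c = 110011010100101.


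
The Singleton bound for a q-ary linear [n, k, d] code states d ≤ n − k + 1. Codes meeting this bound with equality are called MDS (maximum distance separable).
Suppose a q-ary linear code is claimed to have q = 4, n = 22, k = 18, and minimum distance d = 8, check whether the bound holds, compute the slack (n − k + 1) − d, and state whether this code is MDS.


Singleton RHS = n − k + 1 = 5, slack = -3, bound violated (no such code; not MDS).

Singleton bound: d ≤ n − k + 1.
Here n = 22, k = 18, so n − k + 1 = 5.
Given d = 8, check d ≤ 5: NO.
Slack = (n − k + 1) − d = -3.
The slack is negative: d = 8 exceeds n − k + 1 = 5 by 3, so the Singleton bound is violated and no linear [22, 18, 8]_4 code can exist. In particular it is not MDS (MDS requires d = n − k + 1 exactly).
Description: the claimed parameters are [22, 18, 8]_4; such a code would be impossible (violates the Singleton bound).


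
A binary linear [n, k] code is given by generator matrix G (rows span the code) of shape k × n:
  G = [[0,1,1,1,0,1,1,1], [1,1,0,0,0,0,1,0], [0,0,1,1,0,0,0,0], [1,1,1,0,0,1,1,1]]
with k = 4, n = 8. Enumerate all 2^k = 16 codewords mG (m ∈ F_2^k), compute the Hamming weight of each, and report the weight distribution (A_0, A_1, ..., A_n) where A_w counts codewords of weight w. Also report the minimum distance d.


Weight distribution: A_0 = 1, A_2 = 3, A_3 = 6, A_4 = 1, A_5 = 2, A_6 = 3. Minimum distance d = 2.

Enumerate all 2^4 = 16 messages m ∈ F_2^4.
For each, compute codeword c = mG in F_2^8, then tally its weight.
  m = 0000 → c = 00000000, weight = 0.
  m = 1000 → c = 01110111, weight = 6.
  m = 0100 → c = 11000010, weight = 3.
  m = 1100 → c = 10110101, weight = 5.
  m = 0010 → c = 00110000, weight = 2.
  m = 1010 → c = 01000111, weight = 4.
  m = 0110 → c = 11110010, weight = 5.
  m = 1110 → c = 10000101, weight = 3.
  m = 0001 → c = 11100111, weight = 6.
  m = 1001 → c = 10010000, weight = 2.
  m = 0101 → c = 00100101, weight = 3.
  m = 1101 → c = 01010010, weight = 3.
  m = 0011 → c = 11010111, weight = 6.
  m = 1011 → c = 10100000, weight = 2.
  m = 0111 → c = 00010101, weight = 3.
  m = 1111 → c = 01100010, weight = 3.
Tally weights:
  weight 0: 1 codewords.
  weight 2: 3 codewords.
  weight 3: 6 codewords.
  weight 4: 1 codewords.
  weight 5: 2 codewords.
  weight 6: 3 codewords.
Minimum distance d = smallest w > 0 with A_w > 0 = 2.
Sanity: Σ A_w = 16 = 2^4 = 16 ✓.


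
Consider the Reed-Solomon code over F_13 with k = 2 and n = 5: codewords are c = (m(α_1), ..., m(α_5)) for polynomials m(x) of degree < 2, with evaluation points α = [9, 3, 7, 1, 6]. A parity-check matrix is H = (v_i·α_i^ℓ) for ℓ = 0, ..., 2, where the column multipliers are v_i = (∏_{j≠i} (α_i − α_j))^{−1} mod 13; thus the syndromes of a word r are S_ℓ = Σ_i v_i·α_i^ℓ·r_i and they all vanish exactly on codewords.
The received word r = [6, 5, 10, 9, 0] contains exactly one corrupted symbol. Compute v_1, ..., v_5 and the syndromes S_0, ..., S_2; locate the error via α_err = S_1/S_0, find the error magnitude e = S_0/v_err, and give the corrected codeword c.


S = (11, 1, 6), error at position 5, error magnitude e = 1, c = [6, 5, 10, 9, 12].

Step 1: column multipliers v_i = (∏_{j≠i}(α_i − α_j))^{−1} mod 13.
  i = 1 (α = 9): (9−3)(9−7)(9−1)(9−6) = 6·2·8·3 = 288 ≡ 2, so v_1 = 2^{−1} = 7 (mod 13).
  i = 2 (α = 3): (3−9)(3−7)(3−1)(3−6) = (−6)·(−4)·2·(−3) = −144 ≡ 12, so v_2 = 12^{−1} = 12 (mod 13).
  i = 3 (α = 7): (7−9)(7−3)(7−1)(7−6) = (−2)·4·6·1 = −48 ≡ 4, so v_3 = 4^{−1} = 10 (mod 13).
  i = 4 (α = 1): (1−9)(1−3)(1−7)(1−6) = (−8)·(−2)·(−6)·(−5) = 480 ≡ 12, so v_4 = 12^{−1} = 12 (mod 13).
  i = 5 (α = 6): (6−9)(6−3)(6−7)(6−1) = (−3)·3·(−1)·5 = 45 ≡ 6, so v_5 = 6^{−1} = 11 (mod 13).
  v = [7, 12, 10, 12, 11].
Step 2: syndromes of r = [6, 5, 10, 9, 0] (all sums mod 13).
  S_0 = Σ v_i r_i = 7·6 + 12·5 + 10·10 + 12·9 + 11·0 = 310 ≡ 11.
  S_1 = Σ v_i α_i r_i = 7·9·6 + 12·3·5 + 10·7·10 + 12·1·9 + 11·6·0 = 1366 ≡ 1.
  α_i^2 mod 13 = [3, 9, 10, 1, 10].
  S_2 = Σ v_i α_i^2 r_i = 7·3·6 + 12·9·5 + 10·10·10 + 12·1·9 + 11·10·0 = 1774 ≡ 6.
  S = (11, 1, 6) ≠ 0, so r is not a codeword (an error is present).
Step 3: locate the error. For a single error e at position i, S_ℓ = v_i·e·α_i^ℓ, so α_err = S_1/S_0.
  S_0^{−1} = 11^{−1} = 6 (mod 13), so α_err = 1·6 = 6 ≡ 6 = α_5. Error position i = 5.
  Consistency check: S_2/S_1 = 6·1 = 6 ≡ 6 = α_err ✓ (single-error assumption holds).
Step 4: error magnitude e = S_0/v_5 = S_0·∏_{j≠5}(α_5 − α_j) = 11·6 = 66 ≡ 1 (mod 13).
Step 5: correct position 5: c_5 = r_5 − e = 0 − 1 ≡ 12 (mod 13). Hence c = [6, 5, 10, 9, 12].
  Check: interpolating c through the α_i gives m(x) = 11 + 11·x (degree < 2) with m(α_i) = c_i for every i, so c is indeed a codeword.


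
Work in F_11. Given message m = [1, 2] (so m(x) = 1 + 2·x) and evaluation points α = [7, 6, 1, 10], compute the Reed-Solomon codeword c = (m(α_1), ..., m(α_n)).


c = [4, 2, 3, 10]

Message polynomial: m(x) = 1 + 2·x (mod 11).
For each evaluation point α_i, compute m(α_i) mod 11:
  α_1 = 7: Horner steps 2 → 4, so m(7) = 4.
  α_2 = 6: Horner steps 2 → 2, so m(6) = 2.
  α_3 = 1: Horner steps 2 → 3, so m(1) = 3.
  α_4 = 10: Horner steps 2 → 10, so m(10) = 10.
Codeword c = [4, 2, 3, 10] ∈ F_11^4.


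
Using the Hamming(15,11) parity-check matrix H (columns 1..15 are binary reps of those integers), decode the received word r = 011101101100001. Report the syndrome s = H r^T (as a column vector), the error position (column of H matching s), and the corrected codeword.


s = (1, 0, 0, 0)^T, error position = 8, corrected codeword c = 011101111100001

Compute s = H r^T mod 2 one row at a time:
  s_1 = 0 + 1 + 1 + 0 + 0 + 0 + 0 + 1 = 3 ≡ 1 (mod 2).
  s_2 = 1 + 0 + 1 + 1 + 0 + 0 + 0 + 1 = 4 ≡ 0 (mod 2).
  s_3 = 1 + 1 + 1 + 1 + 1 + 0 + 0 + 1 = 6 ≡ 0 (mod 2).
  s_4 = 0 + 1 + 0 + 1 + 1 + 0 + 0 + 1 = 4 ≡ 0 (mod 2).
s = (1, 0, 0, 0)^T — this equals column 8 of H (binary 1000), so error is at position 8.
Correct: flip bit 8 of r = 011101101100001 to get c = 011101111100001.


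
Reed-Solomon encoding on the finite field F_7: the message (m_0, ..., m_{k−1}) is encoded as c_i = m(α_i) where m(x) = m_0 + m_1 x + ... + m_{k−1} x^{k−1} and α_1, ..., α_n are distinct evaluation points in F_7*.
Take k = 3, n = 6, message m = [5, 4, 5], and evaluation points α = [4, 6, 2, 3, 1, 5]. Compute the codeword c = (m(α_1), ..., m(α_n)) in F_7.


c = [3, 6, 5, 6, 0, 3]

Message polynomial: m(x) = 5 + 4·x + 5·x^2 (mod 7).
For each evaluation point α_i, compute m(α_i) mod 7:
  α_1 = 4: Horner steps 5 → 3 → 3, so m(4) = 3.
  α_2 = 6: Horner steps 5 → 6 → 6, so m(6) = 6.
  α_3 = 2: Horner steps 5 → 0 → 5, so m(2) = 5.
  α_4 = 3: Horner steps 5 → 5 → 6, so m(3) = 6.
  α_5 = 1: Horner steps 5 → 2 → 0, so m(1) = 0.
  α_6 = 5: Horner steps 5 → 1 → 3, so m(5) = 3.
Codeword c = [3, 6, 5, 6, 0, 3] ∈ F_7^6.


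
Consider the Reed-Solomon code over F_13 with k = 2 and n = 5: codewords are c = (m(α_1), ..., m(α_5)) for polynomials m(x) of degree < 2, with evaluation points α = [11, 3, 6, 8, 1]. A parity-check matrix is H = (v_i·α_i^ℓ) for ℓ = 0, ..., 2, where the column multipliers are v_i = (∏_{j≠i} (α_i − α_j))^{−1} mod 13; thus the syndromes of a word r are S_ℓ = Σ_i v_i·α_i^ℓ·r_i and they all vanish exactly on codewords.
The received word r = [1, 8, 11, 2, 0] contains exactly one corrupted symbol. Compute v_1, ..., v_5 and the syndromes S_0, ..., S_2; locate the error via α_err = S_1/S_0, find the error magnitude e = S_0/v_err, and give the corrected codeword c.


S = (8, 9, 2), error at position 3, error magnitude e = 4, c = [1, 8, 7, 2, 0].

Step 1: column multipliers v_i = (∏_{j≠i}(α_i − α_j))^{−1} mod 13.
  i = 1 (α = 11): (11−3)(11−6)(11−8)(11−1) = 8·5·3·10 = 1200 ≡ 4, so v_1 = 4^{−1} = 10 (mod 13).
  i = 2 (α = 3): (3−11)(3−6)(3−8)(3−1) = (−8)·(−3)·(−5)·2 = −240 ≡ 7, so v_2 = 7^{−1} = 2 (mod 13).
  i = 3 (α = 6): (6−11)(6−3)(6−8)(6−1) = (−5)·3·(−2)·5 = 150 ≡ 7, so v_3 = 7^{−1} = 2 (mod 13).
  i = 4 (α = 8): (8−11)(8−3)(8−6)(8−1) = (−3)·5·2·7 = −210 ≡ 11, so v_4 = 11^{−1} = 6 (mod 13).
  i = 5 (α = 1): (1−11)(1−3)(1−6)(1−8) = (−10)·(−2)·(−5)·(−7) = 700 ≡ 11, so v_5 = 11^{−1} = 6 (mod 13).
  v = [10, 2, 2, 6, 6].
Step 2: syndromes of r = [1, 8, 11, 2, 0] (all sums mod 13).
  S_0 = Σ v_i r_i = 10·1 + 2·8 + 2·11 + 6·2 + 6·0 = 60 ≡ 8.
  S_1 = Σ v_i α_i r_i = 10·11·1 + 2·3·8 + 2·6·11 + 6·8·2 + 6·1·0 = 386 ≡ 9.
  α_i^2 mod 13 = [4, 9, 10, 12, 1].
  S_2 = Σ v_i α_i^2 r_i = 10·4·1 + 2·9·8 + 2·10·11 + 6·12·2 + 6·1·0 = 548 ≡ 2.
  S = (8, 9, 2) ≠ 0, so r is not a codeword (an error is present).
Step 3: locate the error. For a single error e at position i, S_ℓ = v_i·e·α_i^ℓ, so α_err = S_1/S_0.
  S_0^{−1} = 8^{−1} = 5 (mod 13), so α_err = 9·5 = 45 ≡ 6 = α_3. Error position i = 3.
  Consistency check: S_2/S_1 = 2·3 = 6 ≡ 6 = α_err ✓ (single-error assumption holds).
Step 4: error magnitude e = S_0/v_3 = S_0·∏_{j≠3}(α_3 − α_j) = 8·7 = 56 ≡ 4 (mod 13).
Step 5: correct position 3: c_3 = r_3 − e = 11 − 4 ≡ 7 (mod 13). Hence c = [1, 8, 7, 2, 0].
  Check: interpolating c through the α_i gives m(x) = 9 + 4·x (degree < 2) with m(α_i) = c_i for every i, so c is indeed a codeword.


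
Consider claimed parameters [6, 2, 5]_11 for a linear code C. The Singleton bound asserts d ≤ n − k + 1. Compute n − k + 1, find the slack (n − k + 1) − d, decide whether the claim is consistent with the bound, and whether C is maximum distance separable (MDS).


Singleton RHS = n − k + 1 = 5, slack = 0, bound satisfied, MDS.

Singleton bound: d ≤ n − k + 1.
Here n = 6, k = 2, so n − k + 1 = 5.
Given d = 5, check d ≤ 5: YES.
Slack = (n − k + 1) − d = 0.
The code is MDS (slack = 0).
Description: the claimed parameters are [6, 2, 5]_11; such a code would be MDS (meets Singleton bound).
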